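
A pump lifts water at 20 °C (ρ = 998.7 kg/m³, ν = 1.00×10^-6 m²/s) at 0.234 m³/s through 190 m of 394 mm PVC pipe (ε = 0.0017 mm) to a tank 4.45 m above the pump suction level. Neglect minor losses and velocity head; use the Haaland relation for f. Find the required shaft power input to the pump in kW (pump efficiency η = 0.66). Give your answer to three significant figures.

P_shaft ≈ 19.3 kW

V = 4Q/(πD²) = 1.919 m/s; Re = 7.56×10^5; ε/D = 4.31×10^-6; f = 0.01221
h_f = f(L/D)V²/2g = 1.105 m
Total head H = z + h_f = 4.45 + 1.105 = 5.555 m
P_hyd = ρgQH = 998.7·9.81·0.234·5.555 = 12.74 kW
P_shaft = P_hyd/η = 12.74/0.66 = 19.30 kW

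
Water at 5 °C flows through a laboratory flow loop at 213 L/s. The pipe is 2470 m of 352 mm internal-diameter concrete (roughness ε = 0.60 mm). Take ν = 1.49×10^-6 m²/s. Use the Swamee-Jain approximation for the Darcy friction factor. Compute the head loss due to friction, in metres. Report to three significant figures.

h_f ≈ 39.4 m

V = 4Q/(πD²) = 4·0.213/(π·0.352²) = 2.189 m/s
Re = VD/ν = 2.189·0.352/1.49×10^-6 = 5.17×10^5 → turbulent
ε/D = 0.60/352 = 0.00170
Swamee-Jain: f = 0.02297
h_f = f(L/D)V²/(2g) = 0.02297·(2470/0.352)·2.189²/(2·9.81) = 39.35 m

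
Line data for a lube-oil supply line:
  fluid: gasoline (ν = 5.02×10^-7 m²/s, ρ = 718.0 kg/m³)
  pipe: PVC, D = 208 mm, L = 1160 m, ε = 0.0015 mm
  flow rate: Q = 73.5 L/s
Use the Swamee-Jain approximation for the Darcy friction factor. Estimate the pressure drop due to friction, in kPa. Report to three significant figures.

Δp ≈ 112 kPa

V = 4Q/(πD²) = 4·0.0735/(π·0.208²) = 2.163 m/s
Re = VD/ν = 2.163·0.208/5.02×10^-7 = 8.96×10^5 → turbulent
ε/D = 0.0015/208 = 7.21×10^-6
Swamee-Jain: f = 0.01199
h_f = f(L/D)V²/(2g) = 0.01199·(1160/0.208)·2.163²/(2·9.81) = 15.95 m
Δp = ρg·h_f = 718.0·9.81·15.95 = 112.3 kPa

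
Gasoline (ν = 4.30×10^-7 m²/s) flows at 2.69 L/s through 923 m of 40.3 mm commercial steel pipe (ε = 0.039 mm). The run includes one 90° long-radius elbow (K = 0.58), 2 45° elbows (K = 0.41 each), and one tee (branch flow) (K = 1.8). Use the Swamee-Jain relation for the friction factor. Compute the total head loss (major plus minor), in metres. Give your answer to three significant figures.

H_L ≈ 110 m

V = 4Q/(πD²) = 2.109 m/s; V²/2g = 0.2267 m
Re = 1.98×10^5, ε/D = 9.68×10^-4 → f = 0.02108 (Swamee-Jain)
Major: h_f = f(L/D)·V²/2g = 0.02108·22903·0.2267 = 109.4 m
Minor: ΣK = 3.20; h_m = ΣK·V²/2g = 0.7254 m
Total H_L = 109.4 + 0.7254 = 110.2 m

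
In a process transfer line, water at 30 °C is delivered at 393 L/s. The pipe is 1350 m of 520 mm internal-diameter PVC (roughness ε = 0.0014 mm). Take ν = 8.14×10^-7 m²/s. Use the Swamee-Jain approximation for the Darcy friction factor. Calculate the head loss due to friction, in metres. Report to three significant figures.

h_f ≈ 5.15 m

V = 4Q/(πD²) = 4·0.393/(π·0.520²) = 1.851 m/s
Re = VD/ν = 1.851·0.520/8.14×10^-7 = 1.18×10^6 → turbulent
ε/D = 0.0014/520 = 2.69×10^-6
Swamee-Jain: f = 0.01136
h_f = f(L/D)V²/(2g) = 0.01136·(1350/0.520)·1.851²/(2·9.81) = 5.149 m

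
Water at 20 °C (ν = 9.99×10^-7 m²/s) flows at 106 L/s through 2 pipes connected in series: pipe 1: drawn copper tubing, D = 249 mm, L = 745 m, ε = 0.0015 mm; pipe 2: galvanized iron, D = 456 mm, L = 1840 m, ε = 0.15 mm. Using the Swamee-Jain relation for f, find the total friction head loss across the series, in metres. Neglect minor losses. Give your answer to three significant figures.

H ≈ 10.9 m

Pipe 1: V = 2.177 m/s, Re = 5.43×10^5, ε/D = 6.02×10^-6, f = 0.01300, h_1 = f(L/D)V²/2g = 9.397 m
Pipe 2: V = 0.6491 m/s, Re = 2.96×10^5, ε/D = 3.29×10^-4, f = 0.01728, h_2 = f(L/D)V²/2g = 1.497 m
Series → Q common, losses add: H = Σh = 10.89 m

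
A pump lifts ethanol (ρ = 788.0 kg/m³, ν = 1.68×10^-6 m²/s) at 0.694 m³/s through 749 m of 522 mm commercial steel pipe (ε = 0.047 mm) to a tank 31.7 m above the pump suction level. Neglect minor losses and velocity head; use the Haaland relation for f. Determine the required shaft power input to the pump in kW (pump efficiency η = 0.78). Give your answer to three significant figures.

P_shaft ≈ 288 kW

V = 4Q/(πD²) = 3.243 m/s; Re = 1.01×10^6; ε/D = 9.00×10^-5; f = 0.01317
h_f = f(L/D)V²/2g = 10.13 m
Total head H = z + h_f = 31.7 + 10.13 = 41.83 m
P_hyd = ρgQH = 788.0·9.81·0.694·41.83 = 224.4 kW
P_shaft = P_hyd/η = 224.4/0.78 = 287.7 kW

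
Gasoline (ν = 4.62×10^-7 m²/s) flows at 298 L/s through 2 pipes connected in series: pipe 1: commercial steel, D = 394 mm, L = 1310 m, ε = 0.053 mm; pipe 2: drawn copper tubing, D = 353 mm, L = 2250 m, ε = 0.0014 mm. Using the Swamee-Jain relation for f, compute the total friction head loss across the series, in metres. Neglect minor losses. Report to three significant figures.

Pipe 1: V = 2.444 m/s, Re = 2.08×10^6, ε/D = 1.35×10^-4, f = 0.01341, h_1 = f(L/D)V²/2g = 13.58 m
Pipe 2: V = 3.045 m/s, Re = 2.33×10^6, ε/D = 3.97×10^-6, f = 0.01029, h_2 = f(L/D)V²/2g = 30.99 m
Series → Q common, losses add: H = Σh = 44.57 m

H ≈ 44.6 m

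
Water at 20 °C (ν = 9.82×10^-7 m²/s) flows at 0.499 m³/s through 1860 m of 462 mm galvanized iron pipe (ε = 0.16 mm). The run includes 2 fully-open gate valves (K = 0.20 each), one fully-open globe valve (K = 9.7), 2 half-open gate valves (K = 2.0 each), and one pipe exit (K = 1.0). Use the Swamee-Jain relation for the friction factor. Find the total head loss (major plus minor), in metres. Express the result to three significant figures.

H_L ≈ 35.9 m

V = 4Q/(πD²) = 2.977 m/s; V²/2g = 0.4516 m
Re = 1.40×10^6, ε/D = 3.46×10^-4 → f = 0.01597 (Swamee-Jain)
Major: h_f = f(L/D)·V²/2g = 0.01597·4026·0.4516 = 29.03 m
Minor: ΣK = 15.1; h_m = ΣK·V²/2g = 6.819 m
Total H_L = 29.03 + 6.819 = 35.85 m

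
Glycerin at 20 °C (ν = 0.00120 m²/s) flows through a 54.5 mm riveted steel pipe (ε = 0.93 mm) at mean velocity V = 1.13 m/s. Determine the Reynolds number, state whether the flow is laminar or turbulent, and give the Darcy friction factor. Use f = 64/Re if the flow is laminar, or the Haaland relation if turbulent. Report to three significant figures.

Re ≈ 51.3; laminar; f = 64/Re ≈ 1.25

Re = VD/ν = 1.130·0.0545/0.00120 = 51.3
Re < 2300 → laminar → f = 64/Re = 1.247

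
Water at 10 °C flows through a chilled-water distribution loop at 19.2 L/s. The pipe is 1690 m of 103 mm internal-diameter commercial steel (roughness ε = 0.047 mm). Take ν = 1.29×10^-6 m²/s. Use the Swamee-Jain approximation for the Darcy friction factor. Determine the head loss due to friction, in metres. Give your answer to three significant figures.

V = 4Q/(πD²) = 4·0.0192/(π·0.103²) = 2.304 m/s
Re = VD/ν = 2.304·0.103/1.29×10^-6 = 1.84×10^5 → turbulent
ε/D = 0.047/103 = 4.56×10^-4
Swamee-Jain: f = 0.01885
h_f = f(L/D)V²/(2g) = 0.01885·(1690/0.103)·2.304²/(2·9.81) = 83.71 m

h_f ≈ 83.7 m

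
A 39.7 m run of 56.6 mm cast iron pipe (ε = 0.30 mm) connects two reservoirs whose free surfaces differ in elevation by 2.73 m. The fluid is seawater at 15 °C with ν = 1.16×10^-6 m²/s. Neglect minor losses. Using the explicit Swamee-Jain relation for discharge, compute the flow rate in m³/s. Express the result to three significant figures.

Q ≈ 0.00388 m³/s

Swamee-Jain (Type II): Q = -0.965·√(gD⁵h_f/L)·ln[ε/(3.7D) + √(3.17ν²L/(gD³h_f))]
√(gD⁵h_f/L) = √(9.81·0.0566⁵·2.73/39.7) = 6.260×10^-4
ε/(3.7D) = 0.00143; √(3.17ν²L/(gD³h_f)) = 1.87×10^-4
Q = -0.965·6.260×10^-4·ln(0.001619) = 0.003882 m³/s
Check: V = 1.54 m/s, Re = 7.53×10^4, f = 0.03239, h_f = 2.76 m ≈ 2.73 m ✓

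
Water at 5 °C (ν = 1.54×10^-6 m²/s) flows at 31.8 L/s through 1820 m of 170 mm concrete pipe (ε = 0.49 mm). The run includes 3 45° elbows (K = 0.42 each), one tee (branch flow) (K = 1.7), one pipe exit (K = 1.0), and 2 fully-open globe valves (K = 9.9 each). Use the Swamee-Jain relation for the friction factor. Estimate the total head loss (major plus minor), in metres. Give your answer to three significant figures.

H_L ≈ 31.3 m

V = 4Q/(πD²) = 1.401 m/s; V²/2g = 0.1000 m
Re = 1.55×10^5, ε/D = 0.00288 → f = 0.02696 (Swamee-Jain)
Major: h_f = f(L/D)·V²/2g = 0.02696·10706·0.1000 = 28.88 m
Minor: ΣK = 23.8; h_m = ΣK·V²/2g = 2.377 m
Total H_L = 28.88 + 2.377 = 31.26 m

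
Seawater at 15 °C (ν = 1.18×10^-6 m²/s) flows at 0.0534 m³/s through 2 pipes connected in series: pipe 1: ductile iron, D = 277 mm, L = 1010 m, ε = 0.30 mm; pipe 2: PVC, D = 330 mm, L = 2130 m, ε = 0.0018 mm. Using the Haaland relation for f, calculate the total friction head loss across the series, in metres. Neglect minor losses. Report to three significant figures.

Pipe 1: V = 0.8861 m/s, Re = 2.08×10^5, ε/D = 0.00108, f = 0.02120, h_1 = f(L/D)V²/2g = 3.093 m
Pipe 2: V = 0.6243 m/s, Re = 1.75×10^5, ε/D = 5.45×10^-6, f = 0.01595, h_2 = f(L/D)V²/2g = 2.045 m
Series → Q common, losses add: H = Σh = 5.138 m

H ≈ 5.14 m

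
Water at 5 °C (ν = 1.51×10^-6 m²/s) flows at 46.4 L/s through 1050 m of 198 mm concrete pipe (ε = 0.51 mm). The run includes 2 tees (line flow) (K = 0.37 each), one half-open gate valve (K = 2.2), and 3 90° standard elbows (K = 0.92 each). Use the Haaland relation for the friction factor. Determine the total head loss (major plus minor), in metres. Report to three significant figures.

H_L ≈ 16.5 m

V = 4Q/(πD²) = 1.507 m/s; V²/2g = 0.1157 m
Re = 1.98×10^5, ε/D = 0.00258 → f = 0.02580 (Haaland)
Major: h_f = f(L/D)·V²/2g = 0.02580·5303·0.1157 = 15.84 m
Minor: ΣK = 5.70; h_m = ΣK·V²/2g = 0.6597 m
Total H_L = 15.84 + 0.6597 = 16.50 m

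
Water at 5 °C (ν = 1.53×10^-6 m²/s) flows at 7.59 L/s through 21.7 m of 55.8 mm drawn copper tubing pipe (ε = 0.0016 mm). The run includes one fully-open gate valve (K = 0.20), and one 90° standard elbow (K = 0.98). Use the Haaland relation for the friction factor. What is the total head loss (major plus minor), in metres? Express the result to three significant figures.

V = 4Q/(πD²) = 3.104 m/s; V²/2g = 0.4910 m
Re = 1.13×10^5, ε/D = 2.87×10^-5 → f = 0.01750 (Haaland)
Major: h_f = f(L/D)·V²/2g = 0.01750·388.9·0.4910 = 3.341 m
Minor: ΣK = 1.18; h_m = ΣK·V²/2g = 0.5794 m
Total H_L = 3.341 + 0.5794 = 3.920 m

H_L ≈ 3.92 m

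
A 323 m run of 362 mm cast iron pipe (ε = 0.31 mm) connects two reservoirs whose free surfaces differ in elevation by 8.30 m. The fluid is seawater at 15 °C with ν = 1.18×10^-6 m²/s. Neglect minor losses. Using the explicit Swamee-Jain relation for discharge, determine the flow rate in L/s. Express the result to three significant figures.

Q ≈ 317 L/s

Swamee-Jain (Type II): Q = -0.965·√(gD⁵h_f/L)·ln[ε/(3.7D) + √(3.17ν²L/(gD³h_f))]
√(gD⁵h_f/L) = √(9.81·0.362⁵·8.30/323) = 0.03959
ε/(3.7D) = 2.31×10^-4; √(3.17ν²L/(gD³h_f)) = 1.92×10^-5
Q = -0.965·0.03959·ln(2.507×10^-4) = 0.3167 m³/s
Check: V = 3.08 m/s, Re = 9.44×10^5, f = 0.01937, h_f = 8.34 m ≈ 8.30 m ✓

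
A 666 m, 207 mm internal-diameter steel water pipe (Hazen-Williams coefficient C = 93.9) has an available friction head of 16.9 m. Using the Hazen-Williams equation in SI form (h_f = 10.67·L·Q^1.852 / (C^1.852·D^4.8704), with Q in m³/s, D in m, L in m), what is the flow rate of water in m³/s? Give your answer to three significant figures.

Q ≈ 0.0572 m³/s

Rearranging: Q = [h_f·C^1.852·D^4.8704 / (10.67·L)]^(1/1.852)
Q = [16.9·93.9^1.852·0.207^4.8704 / (10.67·666)]^0.540 = 0.05716 m³/s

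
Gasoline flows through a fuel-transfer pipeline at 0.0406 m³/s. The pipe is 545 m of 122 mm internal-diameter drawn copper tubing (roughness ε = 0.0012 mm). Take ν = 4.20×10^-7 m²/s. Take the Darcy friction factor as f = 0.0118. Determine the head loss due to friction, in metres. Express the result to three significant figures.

V = 4Q/(πD²) = 4·0.0406/(π·0.122²) = 3.473 m/s
h_f = f(L/D)V²/(2g) = 0.01180·(545/0.122)·3.473²/(2·9.81) = 32.41 m

h_f ≈ 32.4 m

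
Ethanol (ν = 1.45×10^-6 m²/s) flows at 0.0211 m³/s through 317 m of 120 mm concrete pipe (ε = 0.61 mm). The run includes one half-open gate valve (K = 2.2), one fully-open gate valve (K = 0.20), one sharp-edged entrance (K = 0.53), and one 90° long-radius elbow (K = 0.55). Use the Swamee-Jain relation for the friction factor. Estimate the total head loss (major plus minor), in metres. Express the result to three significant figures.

V = 4Q/(πD²) = 1.866 m/s; V²/2g = 0.1774 m
Re = 1.54×10^5, ε/D = 0.00508 → f = 0.03133 (Swamee-Jain)
Major: h_f = f(L/D)·V²/2g = 0.03133·2642·0.1774 = 14.68 m
Minor: ΣK = 3.48; h_m = ΣK·V²/2g = 0.6174 m
Total H_L = 14.68 + 0.6174 = 15.30 m

H_L ≈ 15.3 m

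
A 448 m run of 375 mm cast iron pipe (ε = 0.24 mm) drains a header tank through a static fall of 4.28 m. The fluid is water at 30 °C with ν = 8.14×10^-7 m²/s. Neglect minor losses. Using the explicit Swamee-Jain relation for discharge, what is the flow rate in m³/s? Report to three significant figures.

Q ≈ 0.218 m³/s

Swamee-Jain (Type II): Q = -0.965·√(gD⁵h_f/L)·ln[ε/(3.7D) + √(3.17ν²L/(gD³h_f))]
√(gD⁵h_f/L) = √(9.81·0.375⁵·4.28/448) = 0.02636
ε/(3.7D) = 1.73×10^-4; √(3.17ν²L/(gD³h_f)) = 2.06×10^-5
Q = -0.965·0.02636·ln(1.936×10^-4) = 0.2175 m³/s
Check: V = 1.97 m/s, Re = 9.07×10^5, f = 0.01823, h_f = 4.30 m ≈ 4.28 m ✓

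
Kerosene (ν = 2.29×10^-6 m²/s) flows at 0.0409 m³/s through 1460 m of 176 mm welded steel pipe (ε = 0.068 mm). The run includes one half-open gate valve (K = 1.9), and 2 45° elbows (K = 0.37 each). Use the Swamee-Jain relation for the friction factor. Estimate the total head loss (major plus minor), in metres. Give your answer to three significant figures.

H_L ≈ 23.4 m

V = 4Q/(πD²) = 1.681 m/s; V²/2g = 0.1441 m
Re = 1.29×10^5, ε/D = 3.86×10^-4 → f = 0.01924 (Swamee-Jain)
Major: h_f = f(L/D)·V²/2g = 0.01924·8295·0.1441 = 22.99 m
Minor: ΣK = 2.64; h_m = ΣK·V²/2g = 0.3803 m
Total H_L = 22.99 + 0.3803 = 23.37 m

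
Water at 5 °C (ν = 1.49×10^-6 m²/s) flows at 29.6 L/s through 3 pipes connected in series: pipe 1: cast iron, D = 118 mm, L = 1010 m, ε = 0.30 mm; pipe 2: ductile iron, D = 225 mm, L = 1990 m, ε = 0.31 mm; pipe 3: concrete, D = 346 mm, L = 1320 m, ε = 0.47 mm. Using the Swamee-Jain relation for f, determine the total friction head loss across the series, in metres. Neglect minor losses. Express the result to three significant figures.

H ≈ 89.0 m

Pipe 1: V = 2.707 m/s, Re = 2.14×10^5, ε/D = 0.00254, f = 0.02587, h_1 = f(L/D)V²/2g = 82.68 m
Pipe 2: V = 0.7445 m/s, Re = 1.12×10^5, ε/D = 0.00138, f = 0.02337, h_2 = f(L/D)V²/2g = 5.837 m
Pipe 3: V = 0.3148 m/s, Re = 7.31×10^4, ε/D = 0.00136, f = 0.02417, h_3 = f(L/D)V²/2g = 0.4657 m
Series → Q common, losses add: H = Σh = 88.98 m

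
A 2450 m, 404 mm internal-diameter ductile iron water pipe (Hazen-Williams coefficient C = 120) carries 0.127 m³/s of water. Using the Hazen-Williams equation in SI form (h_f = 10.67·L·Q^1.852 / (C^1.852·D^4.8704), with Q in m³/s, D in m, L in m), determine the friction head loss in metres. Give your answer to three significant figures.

h_f = 10.67·2450·0.127^1.852 / (120^1.852·0.404^4.8704) = 6.668 m

h_f ≈ 6.67 m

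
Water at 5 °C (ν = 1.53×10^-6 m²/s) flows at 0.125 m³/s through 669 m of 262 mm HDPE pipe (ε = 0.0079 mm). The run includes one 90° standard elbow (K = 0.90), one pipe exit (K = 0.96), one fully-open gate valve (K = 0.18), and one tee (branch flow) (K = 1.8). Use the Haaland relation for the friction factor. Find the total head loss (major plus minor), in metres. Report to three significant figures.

H_L ≈ 10.8 m

V = 4Q/(πD²) = 2.319 m/s; V²/2g = 0.2740 m
Re = 3.97×10^5, ε/D = 3.02×10^-5 → f = 0.01393 (Haaland)
Major: h_f = f(L/D)·V²/2g = 0.01393·2553·0.2740 = 9.745 m
Minor: ΣK = 3.84; h_m = ΣK·V²/2g = 1.052 m
Total H_L = 9.745 + 1.052 = 10.80 m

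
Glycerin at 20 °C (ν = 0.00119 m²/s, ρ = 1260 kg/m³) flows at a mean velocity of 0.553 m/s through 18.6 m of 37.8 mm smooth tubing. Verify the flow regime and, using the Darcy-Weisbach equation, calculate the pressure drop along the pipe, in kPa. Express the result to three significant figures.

Δp ≈ 345 kPa

Re = VD/ν = 0.553·0.03780/0.00119 = 17.6 → laminar (Re < 2300)
f = 64/Re = 3.643
h_f = f(L/D)V²/(2g) = 3.643·(18.6/0.03780)·0.553²/(2·9.81) = 27.94 m
Δp = ρg·h_f = 1260·9.81·27.94 = 345.4 kPa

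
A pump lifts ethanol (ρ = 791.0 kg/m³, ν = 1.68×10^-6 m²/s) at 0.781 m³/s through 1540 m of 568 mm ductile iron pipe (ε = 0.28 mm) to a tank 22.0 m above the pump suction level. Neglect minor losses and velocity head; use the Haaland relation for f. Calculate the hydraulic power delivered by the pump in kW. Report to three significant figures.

P_hyd ≈ 269 kW

V = 4Q/(πD²) = 3.082 m/s; Re = 1.04×10^6; ε/D = 4.93×10^-4; f = 0.01711
h_f = f(L/D)V²/2g = 22.46 m
Total head H = z + h_f = 22.0 + 22.46 = 44.46 m
P_hyd = ρgQH = 791.0·9.81·0.781·44.46 = 269.4 kW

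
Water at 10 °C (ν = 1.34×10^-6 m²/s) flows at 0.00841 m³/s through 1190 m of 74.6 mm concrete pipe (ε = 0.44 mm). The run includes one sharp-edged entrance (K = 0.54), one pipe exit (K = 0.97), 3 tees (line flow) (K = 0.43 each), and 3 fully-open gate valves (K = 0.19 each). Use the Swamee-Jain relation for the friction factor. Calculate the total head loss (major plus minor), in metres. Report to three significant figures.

V = 4Q/(πD²) = 1.924 m/s; V²/2g = 0.1887 m
Re = 1.07×10^5, ε/D = 0.00590 → f = 0.03298 (Swamee-Jain)
Major: h_f = f(L/D)·V²/2g = 0.03298·15952·0.1887 = 99.26 m
Minor: ΣK = 3.37; h_m = ΣK·V²/2g = 0.6359 m
Total H_L = 99.26 + 0.6359 = 99.90 m

H_L ≈ 99.9 m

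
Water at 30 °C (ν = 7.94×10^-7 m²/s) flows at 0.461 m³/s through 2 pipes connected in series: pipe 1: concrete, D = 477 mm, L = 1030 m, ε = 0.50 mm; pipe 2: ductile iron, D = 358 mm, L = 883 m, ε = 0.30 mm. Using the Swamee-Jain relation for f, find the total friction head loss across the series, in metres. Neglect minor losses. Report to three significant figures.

H ≈ 65.0 m

Pipe 1: V = 2.580 m/s, Re = 1.55×10^6, ε/D = 0.00105, f = 0.02012, h_1 = f(L/D)V²/2g = 14.74 m
Pipe 2: V = 4.580 m/s, Re = 2.06×10^6, ε/D = 8.38×10^-4, f = 0.01905, h_2 = f(L/D)V²/2g = 50.23 m
Series → Q common, losses add: H = Σh = 64.97 m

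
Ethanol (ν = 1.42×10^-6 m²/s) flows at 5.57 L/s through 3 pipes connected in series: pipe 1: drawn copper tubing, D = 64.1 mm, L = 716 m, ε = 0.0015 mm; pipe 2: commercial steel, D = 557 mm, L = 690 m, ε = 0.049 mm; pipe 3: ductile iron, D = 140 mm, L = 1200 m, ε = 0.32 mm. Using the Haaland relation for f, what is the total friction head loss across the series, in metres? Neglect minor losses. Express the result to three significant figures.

Pipe 1: V = 1.726 m/s, Re = 7.79×10^4, ε/D = 2.34×10^-5, f = 0.01887, h_1 = f(L/D)V²/2g = 32.00 m
Pipe 2: V = 0.02286 m/s, Re = 8970, ε/D = 8.80×10^-5, f = 0.03192, h_2 = f(L/D)V²/2g = 0.001053 m
Pipe 3: V = 0.3618 m/s, Re = 3.57×10^4, ε/D = 0.00229, f = 0.02783, h_3 = f(L/D)V²/2g = 1.592 m
Series → Q common, losses add: H = Σh = 33.59 m

H ≈ 33.6 m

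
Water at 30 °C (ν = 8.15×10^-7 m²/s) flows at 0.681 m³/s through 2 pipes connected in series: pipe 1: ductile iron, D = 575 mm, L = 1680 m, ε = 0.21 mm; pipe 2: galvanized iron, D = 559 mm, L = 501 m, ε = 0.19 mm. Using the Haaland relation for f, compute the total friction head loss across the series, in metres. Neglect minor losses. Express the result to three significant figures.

Pipe 1: V = 2.623 m/s, Re = 1.85×10^6, ε/D = 3.65×10^-4, f = 0.01592, h_1 = f(L/D)V²/2g = 16.30 m
Pipe 2: V = 2.775 m/s, Re = 1.90×10^6, ε/D = 3.40×10^-4, f = 0.01569, h_2 = f(L/D)V²/2g = 5.517 m
Series → Q common, losses add: H = Σh = 21.82 m

H ≈ 21.8 m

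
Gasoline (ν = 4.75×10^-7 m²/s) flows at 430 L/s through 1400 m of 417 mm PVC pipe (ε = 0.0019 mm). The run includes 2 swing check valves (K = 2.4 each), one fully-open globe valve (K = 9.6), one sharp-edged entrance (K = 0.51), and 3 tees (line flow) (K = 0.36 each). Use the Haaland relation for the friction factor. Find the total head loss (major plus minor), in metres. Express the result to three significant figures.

H_L ≈ 25.0 m

V = 4Q/(πD²) = 3.149 m/s; V²/2g = 0.5053 m
Re = 2.76×10^6, ε/D = 4.56×10^-6 → f = 0.009994 (Haaland)
Major: h_f = f(L/D)·V²/2g = 0.009994·3357·0.5053 = 16.95 m
Minor: ΣK = 16.0; h_m = ΣK·V²/2g = 8.079 m
Total H_L = 16.95 + 8.079 = 25.03 m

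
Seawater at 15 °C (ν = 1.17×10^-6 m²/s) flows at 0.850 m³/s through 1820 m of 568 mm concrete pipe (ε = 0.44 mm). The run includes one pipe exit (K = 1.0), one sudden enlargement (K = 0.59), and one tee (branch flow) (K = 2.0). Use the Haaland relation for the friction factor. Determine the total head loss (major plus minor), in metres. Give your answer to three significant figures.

V = 4Q/(πD²) = 3.355 m/s; V²/2g = 0.5735 m
Re = 1.63×10^6, ε/D = 7.75×10^-4 → f = 0.01871 (Haaland)
Major: h_f = f(L/D)·V²/2g = 0.01871·3204·0.5735 = 34.38 m
Minor: ΣK = 3.59; h_m = ΣK·V²/2g = 2.059 m
Total H_L = 34.38 + 2.059 = 36.44 m

H_L ≈ 36.4 m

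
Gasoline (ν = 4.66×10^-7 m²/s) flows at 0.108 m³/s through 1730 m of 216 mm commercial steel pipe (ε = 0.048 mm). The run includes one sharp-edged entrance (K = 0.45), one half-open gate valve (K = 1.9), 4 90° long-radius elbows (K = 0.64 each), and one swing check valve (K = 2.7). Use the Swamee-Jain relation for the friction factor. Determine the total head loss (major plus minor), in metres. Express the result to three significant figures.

H_L ≈ 55.8 m

V = 4Q/(πD²) = 2.947 m/s; V²/2g = 0.4427 m
Re = 1.37×10^6, ε/D = 2.22×10^-4 → f = 0.01479 (Swamee-Jain)
Major: h_f = f(L/D)·V²/2g = 0.01479·8009·0.4427 = 52.44 m
Minor: ΣK = 7.61; h_m = ΣK·V²/2g = 3.369 m
Total H_L = 52.44 + 3.369 = 55.81 m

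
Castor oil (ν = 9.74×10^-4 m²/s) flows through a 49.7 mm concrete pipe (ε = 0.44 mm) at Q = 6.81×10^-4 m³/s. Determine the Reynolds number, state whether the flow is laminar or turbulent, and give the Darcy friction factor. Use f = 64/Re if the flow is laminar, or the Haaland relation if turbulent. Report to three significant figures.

Re ≈ 17.9; laminar; f = 64/Re ≈ 3.57

V = 4Q/(πD²) = 0.3510 m/s
Re = VD/ν = 0.3510·0.0497/9.74×10^-4 = 17.9
Re < 2300 → laminar → f = 64/Re = 3.573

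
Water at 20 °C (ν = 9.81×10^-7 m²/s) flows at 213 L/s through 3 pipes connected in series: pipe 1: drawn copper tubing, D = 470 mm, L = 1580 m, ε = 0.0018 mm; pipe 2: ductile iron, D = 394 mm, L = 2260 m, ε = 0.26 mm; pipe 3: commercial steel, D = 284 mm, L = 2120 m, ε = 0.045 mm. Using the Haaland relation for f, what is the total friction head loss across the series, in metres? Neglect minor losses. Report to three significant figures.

Pipe 1: V = 1.228 m/s, Re = 5.88×10^5, ε/D = 3.83×10^-6, f = 0.01274, h_1 = f(L/D)V²/2g = 3.290 m
Pipe 2: V = 1.747 m/s, Re = 7.02×10^5, ε/D = 6.60×10^-4, f = 0.01833, h_2 = f(L/D)V²/2g = 16.36 m
Pipe 3: V = 3.362 m/s, Re = 9.73×10^5, ε/D = 1.58×10^-4, f = 0.01414, h_3 = f(L/D)V²/2g = 60.81 m
Series → Q common, losses add: H = Σh = 80.46 m

H ≈ 80.5 m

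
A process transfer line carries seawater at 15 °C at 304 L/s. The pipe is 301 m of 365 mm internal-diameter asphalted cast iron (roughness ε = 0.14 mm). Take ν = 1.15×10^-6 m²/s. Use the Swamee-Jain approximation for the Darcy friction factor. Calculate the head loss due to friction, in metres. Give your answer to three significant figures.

V = 4Q/(πD²) = 4·0.304/(π·0.365²) = 2.905 m/s
Re = VD/ν = 2.905·0.365/1.15×10^-6 = 9.22×10^5 → turbulent
ε/D = 0.14/365 = 3.84×10^-4
Swamee-Jain: f = 0.01650
h_f = f(L/D)V²/(2g) = 0.01650·(301/0.365)·2.905²/(2·9.81) = 5.856 m

h_f ≈ 5.86 m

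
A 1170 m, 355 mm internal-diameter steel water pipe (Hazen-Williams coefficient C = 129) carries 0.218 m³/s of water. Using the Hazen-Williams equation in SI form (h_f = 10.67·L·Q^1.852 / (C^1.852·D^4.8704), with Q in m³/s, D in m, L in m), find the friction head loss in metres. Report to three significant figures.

h_f = 10.67·1170·0.218^1.852 / (129^1.852·0.355^4.8704) = 14.22 m

h_f ≈ 14.2 m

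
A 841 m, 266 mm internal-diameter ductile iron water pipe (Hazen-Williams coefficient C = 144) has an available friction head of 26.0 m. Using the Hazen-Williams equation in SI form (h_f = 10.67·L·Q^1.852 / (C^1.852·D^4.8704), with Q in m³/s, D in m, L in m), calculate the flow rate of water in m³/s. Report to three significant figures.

Q ≈ 0.189 m³/s

Rearranging: Q = [h_f·C^1.852·D^4.8704 / (10.67·L)]^(1/1.852)
Q = [26.0·144^1.852·0.266^4.8704 / (10.67·841)]^0.540 = 0.1886 m³/s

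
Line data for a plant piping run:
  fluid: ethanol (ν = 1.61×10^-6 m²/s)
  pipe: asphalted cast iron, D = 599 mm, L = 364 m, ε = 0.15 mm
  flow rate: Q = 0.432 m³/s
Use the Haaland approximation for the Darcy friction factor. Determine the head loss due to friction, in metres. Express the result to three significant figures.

V = 4Q/(πD²) = 4·0.432/(π·0.599²) = 1.533 m/s
Re = VD/ν = 1.533·0.599/1.61×10^-6 = 5.70×10^5 → turbulent
ε/D = 0.15/599 = 2.50×10^-4
Haaland: f = 0.01560
h_f = f(L/D)V²/(2g) = 0.01560·(364/0.599)·1.533²/(2·9.81) = 1.135 m

h_f ≈ 1.14 m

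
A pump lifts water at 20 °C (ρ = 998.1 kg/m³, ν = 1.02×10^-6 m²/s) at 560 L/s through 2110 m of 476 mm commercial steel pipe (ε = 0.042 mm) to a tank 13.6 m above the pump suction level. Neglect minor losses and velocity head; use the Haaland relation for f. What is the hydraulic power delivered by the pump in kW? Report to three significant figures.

P_hyd ≈ 231 kW

V = 4Q/(πD²) = 3.147 m/s; Re = 1.47×10^6; ε/D = 8.82×10^-5; f = 0.01276
h_f = f(L/D)V²/2g = 28.56 m
Total head H = z + h_f = 13.6 + 28.56 = 42.16 m
P_hyd = ρgQH = 998.1·9.81·0.560·42.16 = 231.2 kW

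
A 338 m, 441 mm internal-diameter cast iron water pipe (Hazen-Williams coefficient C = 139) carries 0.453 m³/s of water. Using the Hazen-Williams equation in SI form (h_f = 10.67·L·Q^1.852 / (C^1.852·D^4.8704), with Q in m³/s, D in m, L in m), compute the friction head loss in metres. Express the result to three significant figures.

h_f ≈ 4.82 m

h_f = 10.67·338·0.453^1.852 / (139^1.852·0.441^4.8704) = 4.820 m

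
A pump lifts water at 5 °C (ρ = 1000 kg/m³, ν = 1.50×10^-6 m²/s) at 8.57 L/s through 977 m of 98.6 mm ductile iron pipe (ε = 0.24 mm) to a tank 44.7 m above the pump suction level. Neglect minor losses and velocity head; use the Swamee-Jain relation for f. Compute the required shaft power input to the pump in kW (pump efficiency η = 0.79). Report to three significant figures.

P_shaft ≈ 6.58 kW

V = 4Q/(πD²) = 1.122 m/s; Re = 7.38×10^4; ε/D = 0.00243; f = 0.02692
h_f = f(L/D)V²/2g = 17.13 m
Total head H = z + h_f = 44.7 + 17.13 = 61.83 m
P_hyd = ρgQH = 1000·9.81·0.00857·61.83 = 5.198 kW
P_shaft = P_hyd/η = 5.198/0.79 = 6.580 kW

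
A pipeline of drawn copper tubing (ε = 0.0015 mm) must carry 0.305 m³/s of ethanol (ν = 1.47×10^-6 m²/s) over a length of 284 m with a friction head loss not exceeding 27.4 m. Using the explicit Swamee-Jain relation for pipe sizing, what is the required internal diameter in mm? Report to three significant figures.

D ≈ 250 mm

Swamee-Jain (Type III): D = 0.66·[ε^1.25·(LQ²/(gh_f))^4.75 + ν·Q^9.4·(L/(gh_f))^5.2]^0.04
LQ²/(gh_f) = 0.09829; L/(gh_f) = 1.057
Term 1 = ε^1.25·(…)^4.75 = 8.60×10^-13; Term 2 = ν·Q^9.4·(…)^5.2 = 2.78×10^-11
D = 0.66·(8.60×10^-13 + 2.78×10^-11)^0.04 = 0.2499 m = 250 mm
Check: V = 6.22 m/s, Re = 1.06×10^6, f = 0.01165, h_f = 26.1 m ≈ 27.4 m ✓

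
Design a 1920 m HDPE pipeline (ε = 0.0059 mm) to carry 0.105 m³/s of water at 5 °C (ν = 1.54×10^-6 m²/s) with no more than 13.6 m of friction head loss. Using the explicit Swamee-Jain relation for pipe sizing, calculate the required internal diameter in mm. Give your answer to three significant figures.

D ≈ 289 mm

Swamee-Jain (Type III): D = 0.66·[ε^1.25·(LQ²/(gh_f))^4.75 + ν·Q^9.4·(L/(gh_f))^5.2]^0.04
LQ²/(gh_f) = 0.1587; L/(gh_f) = 14.39
Term 1 = ε^1.25·(…)^4.75 = 4.63×10^-11; Term 2 = ν·Q^9.4·(…)^5.2 = 1.02×10^-9
D = 0.66·(4.63×10^-11 + 1.02×10^-9)^0.04 = 0.2888 m = 289 mm
Check: V = 1.60 m/s, Re = 3.01×10^5, f = 0.01461, h_f = 12.7 m ≈ 13.6 m ✓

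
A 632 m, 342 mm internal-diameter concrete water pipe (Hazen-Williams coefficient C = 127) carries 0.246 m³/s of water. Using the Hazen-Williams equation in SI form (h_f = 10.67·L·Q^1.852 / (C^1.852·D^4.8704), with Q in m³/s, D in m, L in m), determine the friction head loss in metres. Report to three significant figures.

h_f ≈ 11.9 m

h_f = 10.67·632·0.246^1.852 / (127^1.852·0.342^4.8704) = 11.86 m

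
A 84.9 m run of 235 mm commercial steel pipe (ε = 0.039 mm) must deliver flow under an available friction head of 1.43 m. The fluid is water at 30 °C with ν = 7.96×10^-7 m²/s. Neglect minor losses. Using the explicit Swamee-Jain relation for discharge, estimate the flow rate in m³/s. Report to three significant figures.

Q ≈ 0.0997 m³/s

Swamee-Jain (Type II): Q = -0.965·√(gD⁵h_f/L)·ln[ε/(3.7D) + √(3.17ν²L/(gD³h_f))]
√(gD⁵h_f/L) = √(9.81·0.235⁵·1.43/84.9) = 0.01088
ε/(3.7D) = 4.49×10^-5; √(3.17ν²L/(gD³h_f)) = 3.06×10^-5
Q = -0.965·0.01088·ln(7.546×10^-5) = 0.09968 m³/s
Check: V = 2.30 m/s, Re = 6.78×10^5, f = 0.01478, h_f = 1.44 m ≈ 1.43 m ✓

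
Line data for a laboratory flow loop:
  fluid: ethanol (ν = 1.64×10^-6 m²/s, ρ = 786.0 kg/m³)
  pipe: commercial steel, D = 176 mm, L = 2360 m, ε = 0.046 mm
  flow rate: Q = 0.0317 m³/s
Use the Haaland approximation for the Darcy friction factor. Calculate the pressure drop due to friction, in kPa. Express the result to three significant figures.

Δp ≈ 162 kPa

V = 4Q/(πD²) = 4·0.0317/(π·0.176²) = 1.303 m/s
Re = VD/ν = 1.303·0.176/1.64×10^-6 = 1.40×10^5 → turbulent
ε/D = 0.046/176 = 2.61×10^-4
Haaland: f = 0.01809
h_f = f(L/D)V²/(2g) = 0.01809·(2360/0.176)·1.303²/(2·9.81) = 20.99 m
Δp = ρg·h_f = 786.0·9.81·20.99 = 161.8 kPa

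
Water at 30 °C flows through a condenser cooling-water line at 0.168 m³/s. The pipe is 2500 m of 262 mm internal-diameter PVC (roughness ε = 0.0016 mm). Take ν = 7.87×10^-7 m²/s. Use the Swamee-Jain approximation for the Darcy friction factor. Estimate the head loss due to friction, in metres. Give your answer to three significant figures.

V = 4Q/(πD²) = 4·0.168/(π·0.262²) = 3.116 m/s
Re = VD/ν = 3.116·0.262/7.87×10^-7 = 1.04×10^6 → turbulent
ε/D = 0.0016/262 = 6.11×10^-6
Swamee-Jain: f = 0.01169
h_f = f(L/D)V²/(2g) = 0.01169·(2500/0.262)·3.116²/(2·9.81) = 55.21 m

h_f ≈ 55.2 m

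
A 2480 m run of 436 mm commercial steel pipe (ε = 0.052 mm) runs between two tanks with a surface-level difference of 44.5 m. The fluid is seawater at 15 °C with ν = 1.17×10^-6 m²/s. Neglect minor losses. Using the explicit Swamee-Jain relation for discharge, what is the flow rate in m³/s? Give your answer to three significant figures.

Swamee-Jain (Type II): Q = -0.965·√(gD⁵h_f/L)·ln[ε/(3.7D) + √(3.17ν²L/(gD³h_f))]
√(gD⁵h_f/L) = √(9.81·0.436⁵·44.5/2480) = 0.05266
ε/(3.7D) = 3.22×10^-5; √(3.17ν²L/(gD³h_f)) = 1.72×10^-5
Q = -0.965·0.05266·ln(4.948×10^-5) = 0.5038 m³/s
Check: V = 3.37 m/s, Re = 1.26×10^6, f = 0.01356, h_f = 44.8 m ≈ 44.5 m ✓

Q ≈ 0.504 m³/s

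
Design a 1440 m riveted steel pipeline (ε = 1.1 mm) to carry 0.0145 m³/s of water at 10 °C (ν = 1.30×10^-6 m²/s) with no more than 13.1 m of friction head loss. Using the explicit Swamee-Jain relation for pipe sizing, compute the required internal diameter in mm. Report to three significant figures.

D ≈ 149 mm

Swamee-Jain (Type III): D = 0.66·[ε^1.25·(LQ²/(gh_f))^4.75 + ν·Q^9.4·(L/(gh_f))^5.2]^0.04
LQ²/(gh_f) = 0.002356; L/(gh_f) = 11.21
Term 1 = ε^1.25·(…)^4.75 = 6.60×10^-17; Term 2 = ν·Q^9.4·(…)^5.2 = 1.94×10^-18
D = 0.66·(6.60×10^-17 + 1.94×10^-18)^0.04 = 0.1489 m = 149 mm
Check: V = 0.833 m/s, Re = 9.54×10^4, f = 0.03533, h_f = 12.1 m ≈ 13.1 m ✓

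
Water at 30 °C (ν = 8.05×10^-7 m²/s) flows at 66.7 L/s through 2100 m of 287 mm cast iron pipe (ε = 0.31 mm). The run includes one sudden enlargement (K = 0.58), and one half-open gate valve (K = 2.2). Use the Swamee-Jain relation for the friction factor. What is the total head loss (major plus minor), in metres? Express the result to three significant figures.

H_L ≈ 8.44 m

V = 4Q/(πD²) = 1.031 m/s; V²/2g = 0.05418 m
Re = 3.68×10^5, ε/D = 0.00108 → f = 0.02090 (Swamee-Jain)
Major: h_f = f(L/D)·V²/2g = 0.02090·7317·0.05418 = 8.287 m
Minor: ΣK = 2.78; h_m = ΣK·V²/2g = 0.1506 m
Total H_L = 8.287 + 0.1506 = 8.438 m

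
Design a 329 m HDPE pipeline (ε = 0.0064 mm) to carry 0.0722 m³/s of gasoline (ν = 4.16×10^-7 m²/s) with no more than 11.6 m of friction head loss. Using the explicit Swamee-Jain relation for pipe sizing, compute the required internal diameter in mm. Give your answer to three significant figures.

Swamee-Jain (Type III): D = 0.66·[ε^1.25·(LQ²/(gh_f))^4.75 + ν·Q^9.4·(L/(gh_f))^5.2]^0.04
LQ²/(gh_f) = 0.01507; L/(gh_f) = 2.891
Term 1 = ε^1.25·(…)^4.75 = 7.14×10^-16; Term 2 = ν·Q^9.4·(…)^5.2 = 1.94×10^-15
D = 0.66·(7.14×10^-16 + 1.94×10^-15)^0.04 = 0.1724 m = 172 mm
Check: V = 3.09 m/s, Re = 1.28×10^6, f = 0.01209, h_f = 11.3 m ≈ 11.6 m ✓

D ≈ 172 mm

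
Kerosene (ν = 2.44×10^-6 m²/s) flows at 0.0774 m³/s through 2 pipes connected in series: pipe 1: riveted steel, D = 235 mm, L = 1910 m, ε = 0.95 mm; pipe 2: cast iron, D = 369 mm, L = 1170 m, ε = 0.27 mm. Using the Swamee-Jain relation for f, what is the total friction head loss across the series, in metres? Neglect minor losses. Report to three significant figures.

Pipe 1: V = 1.784 m/s, Re = 1.72×10^5, ε/D = 0.00404, f = 0.02933, h_1 = f(L/D)V²/2g = 38.70 m
Pipe 2: V = 0.7238 m/s, Re = 1.09×10^5, ε/D = 7.32×10^-4, f = 0.02116, h_2 = f(L/D)V²/2g = 1.791 m
Series → Q common, losses add: H = Σh = 40.49 m

H ≈ 40.5 m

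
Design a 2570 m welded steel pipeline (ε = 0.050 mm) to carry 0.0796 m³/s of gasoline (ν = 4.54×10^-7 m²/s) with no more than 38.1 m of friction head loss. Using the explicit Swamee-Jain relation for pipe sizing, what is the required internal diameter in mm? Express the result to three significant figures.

D ≈ 224 mm

Swamee-Jain (Type III): D = 0.66·[ε^1.25·(LQ²/(gh_f))^4.75 + ν·Q^9.4·(L/(gh_f))^5.2]^0.04
LQ²/(gh_f) = 0.04357; L/(gh_f) = 6.876
Term 1 = ε^1.25·(…)^4.75 = 1.44×10^-12; Term 2 = ν·Q^9.4·(…)^5.2 = 4.78×10^-13
D = 0.66·(1.44×10^-12 + 4.78×10^-13)^0.04 = 0.2243 m = 224 mm
Check: V = 2.01 m/s, Re = 9.95×10^5, f = 0.01502, h_f = 35.6 m ≈ 38.1 m ✓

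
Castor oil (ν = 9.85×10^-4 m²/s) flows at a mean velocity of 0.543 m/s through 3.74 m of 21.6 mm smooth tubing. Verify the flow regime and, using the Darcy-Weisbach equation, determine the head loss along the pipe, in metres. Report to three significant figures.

Re = VD/ν = 0.543·0.02160/9.85×10^-4 = 11.9 → laminar (Re < 2300)
f = 64/Re = 5.375
h_f = f(L/D)V²/(2g) = 5.375·(3.74/0.02160)·0.543²/(2·9.81) = 13.99 m

h_f ≈ 14.0 m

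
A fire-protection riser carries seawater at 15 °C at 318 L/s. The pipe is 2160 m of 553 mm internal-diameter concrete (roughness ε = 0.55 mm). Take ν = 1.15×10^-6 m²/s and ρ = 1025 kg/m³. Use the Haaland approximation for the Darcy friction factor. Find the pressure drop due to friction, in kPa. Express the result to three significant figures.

V = 4Q/(πD²) = 4·0.318/(π·0.553²) = 1.324 m/s
Re = VD/ν = 1.324·0.553/1.15×10^-6 = 6.37×10^5 → turbulent
ε/D = 0.55/553 = 9.95×10^-4
Haaland: f = 0.02006
h_f = f(L/D)V²/(2g) = 0.02006·(2160/0.553)·1.324²/(2·9.81) = 7.002 m
Δp = ρg·h_f = 1025·9.81·7.002 = 70.41 kPa

Δp ≈ 70.4 kPa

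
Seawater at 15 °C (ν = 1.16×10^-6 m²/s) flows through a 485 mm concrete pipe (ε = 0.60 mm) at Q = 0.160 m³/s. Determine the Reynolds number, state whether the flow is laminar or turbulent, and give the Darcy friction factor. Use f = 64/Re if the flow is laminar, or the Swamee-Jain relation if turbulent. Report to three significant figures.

Re ≈ 3.62×10^5; turbulent; f ≈ 0.0215

V = 4Q/(πD²) = 0.8661 m/s
Re = VD/ν = 0.8661·0.485/1.16×10^-6 = 3.62×10^5
Re > 4000 → turbulent; ε/D = 0.00124
Swamee-Jain: f = 0.02153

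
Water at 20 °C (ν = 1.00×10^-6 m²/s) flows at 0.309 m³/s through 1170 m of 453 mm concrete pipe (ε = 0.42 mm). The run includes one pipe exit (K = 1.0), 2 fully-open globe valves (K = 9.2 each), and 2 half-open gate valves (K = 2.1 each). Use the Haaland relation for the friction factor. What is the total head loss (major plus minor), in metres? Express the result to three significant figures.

V = 4Q/(πD²) = 1.917 m/s; V²/2g = 0.1873 m
Re = 8.69×10^5, ε/D = 9.27×10^-4 → f = 0.01964 (Haaland)
Major: h_f = f(L/D)·V²/2g = 0.01964·2583·0.1873 = 9.503 m
Minor: ΣK = 23.6; h_m = ΣK·V²/2g = 4.421 m
Total H_L = 9.503 + 4.421 = 13.92 m

H_L ≈ 13.9 m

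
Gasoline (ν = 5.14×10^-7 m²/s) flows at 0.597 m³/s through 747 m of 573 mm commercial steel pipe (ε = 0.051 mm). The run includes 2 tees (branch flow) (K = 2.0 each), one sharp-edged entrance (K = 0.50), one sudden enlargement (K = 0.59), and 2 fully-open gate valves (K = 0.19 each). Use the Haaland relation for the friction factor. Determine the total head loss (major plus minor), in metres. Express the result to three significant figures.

H_L ≈ 5.90 m

V = 4Q/(πD²) = 2.315 m/s; V²/2g = 0.2732 m
Re = 2.58×10^6, ε/D = 8.90×10^-5 → f = 0.01238 (Haaland)
Major: h_f = f(L/D)·V²/2g = 0.01238·1304·0.2732 = 4.407 m
Minor: ΣK = 5.47; h_m = ΣK·V²/2g = 1.494 m
Total H_L = 4.407 + 1.494 = 5.902 m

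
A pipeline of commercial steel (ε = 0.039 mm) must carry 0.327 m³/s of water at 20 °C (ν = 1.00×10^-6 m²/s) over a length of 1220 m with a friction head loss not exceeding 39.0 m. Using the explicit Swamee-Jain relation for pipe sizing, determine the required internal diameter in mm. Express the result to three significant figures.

Swamee-Jain (Type III): D = 0.66·[ε^1.25·(LQ²/(gh_f))^4.75 + ν·Q^9.4·(L/(gh_f))^5.2]^0.04
LQ²/(gh_f) = 0.3410; L/(gh_f) = 3.189
Term 1 = ε^1.25·(…)^4.75 = 1.86×10^-8; Term 2 = ν·Q^9.4·(…)^5.2 = 1.14×10^-8
D = 0.66·(1.86×10^-8 + 1.14×10^-8)^0.04 = 0.3301 m = 330 mm
Check: V = 3.82 m/s, Re = 1.26×10^6, f = 0.01354, h_f = 37.3 m ≈ 39.0 m ✓

D ≈ 330 mm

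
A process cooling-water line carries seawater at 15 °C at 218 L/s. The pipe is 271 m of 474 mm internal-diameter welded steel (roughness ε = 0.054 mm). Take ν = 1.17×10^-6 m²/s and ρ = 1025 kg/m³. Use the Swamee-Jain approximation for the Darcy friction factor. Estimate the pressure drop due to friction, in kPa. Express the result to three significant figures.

Δp ≈ 6.54 kPa

V = 4Q/(πD²) = 4·0.218/(π·0.474²) = 1.235 m/s
Re = VD/ν = 1.235·0.474/1.17×10^-6 = 5.00×10^5 → turbulent
ε/D = 0.054/474 = 1.14×10^-4
Swamee-Jain: f = 0.01463
h_f = f(L/D)V²/(2g) = 0.01463·(271/0.474)·1.235²/(2·9.81) = 0.6505 m
Δp = ρg·h_f = 1025·9.81·0.6505 = 6.541 kPa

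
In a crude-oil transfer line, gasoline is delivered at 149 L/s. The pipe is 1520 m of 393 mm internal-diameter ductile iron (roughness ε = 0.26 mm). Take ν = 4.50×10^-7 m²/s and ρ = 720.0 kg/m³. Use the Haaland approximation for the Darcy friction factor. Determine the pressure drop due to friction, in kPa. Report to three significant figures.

V = 4Q/(πD²) = 4·0.149/(π·0.393²) = 1.228 m/s
Re = VD/ν = 1.228·0.393/4.50×10^-7 = 1.07×10^6 → turbulent
ε/D = 0.26/393 = 6.62×10^-4
Haaland: f = 0.01817
h_f = f(L/D)V²/(2g) = 0.01817·(1520/0.393)·1.228²/(2·9.81) = 5.405 m
Δp = ρg·h_f = 720.0·9.81·5.405 = 38.17 kPa

Δp ≈ 38.2 kPa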